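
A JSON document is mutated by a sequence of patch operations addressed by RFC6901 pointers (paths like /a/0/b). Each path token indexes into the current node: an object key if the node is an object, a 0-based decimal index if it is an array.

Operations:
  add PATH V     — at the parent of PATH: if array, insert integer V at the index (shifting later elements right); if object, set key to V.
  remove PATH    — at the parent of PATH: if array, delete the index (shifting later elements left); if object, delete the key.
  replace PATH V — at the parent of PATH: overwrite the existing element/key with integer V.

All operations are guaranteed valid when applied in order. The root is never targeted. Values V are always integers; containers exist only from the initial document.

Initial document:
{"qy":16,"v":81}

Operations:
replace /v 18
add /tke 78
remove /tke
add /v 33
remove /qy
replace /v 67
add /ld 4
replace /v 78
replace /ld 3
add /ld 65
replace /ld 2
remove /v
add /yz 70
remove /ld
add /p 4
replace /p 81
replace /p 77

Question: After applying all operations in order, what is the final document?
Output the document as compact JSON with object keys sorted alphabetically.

Answer: {"p":77,"yz":70}

Derivation:
After op 1 (replace /v 18): {"qy":16,"v":18}
After op 2 (add /tke 78): {"qy":16,"tke":78,"v":18}
After op 3 (remove /tke): {"qy":16,"v":18}
After op 4 (add /v 33): {"qy":16,"v":33}
After op 5 (remove /qy): {"v":33}
After op 6 (replace /v 67): {"v":67}
After op 7 (add /ld 4): {"ld":4,"v":67}
After op 8 (replace /v 78): {"ld":4,"v":78}
After op 9 (replace /ld 3): {"ld":3,"v":78}
After op 10 (add /ld 65): {"ld":65,"v":78}
After op 11 (replace /ld 2): {"ld":2,"v":78}
After op 12 (remove /v): {"ld":2}
After op 13 (add /yz 70): {"ld":2,"yz":70}
After op 14 (remove /ld): {"yz":70}
After op 15 (add /p 4): {"p":4,"yz":70}
After op 16 (replace /p 81): {"p":81,"yz":70}
After op 17 (replace /p 77): {"p":77,"yz":70}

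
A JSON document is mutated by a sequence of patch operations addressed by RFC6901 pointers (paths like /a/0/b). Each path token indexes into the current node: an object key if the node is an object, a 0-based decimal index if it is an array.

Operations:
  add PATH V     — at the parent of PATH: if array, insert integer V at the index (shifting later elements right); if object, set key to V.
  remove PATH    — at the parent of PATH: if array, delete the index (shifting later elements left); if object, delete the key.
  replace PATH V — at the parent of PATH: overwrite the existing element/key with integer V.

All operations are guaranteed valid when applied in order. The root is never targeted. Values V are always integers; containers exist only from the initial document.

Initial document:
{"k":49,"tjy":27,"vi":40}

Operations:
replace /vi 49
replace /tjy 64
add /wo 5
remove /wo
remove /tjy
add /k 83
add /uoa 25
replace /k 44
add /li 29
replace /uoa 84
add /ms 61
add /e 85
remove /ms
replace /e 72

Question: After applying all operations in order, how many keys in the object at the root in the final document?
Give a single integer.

After op 1 (replace /vi 49): {"k":49,"tjy":27,"vi":49}
After op 2 (replace /tjy 64): {"k":49,"tjy":64,"vi":49}
After op 3 (add /wo 5): {"k":49,"tjy":64,"vi":49,"wo":5}
After op 4 (remove /wo): {"k":49,"tjy":64,"vi":49}
After op 5 (remove /tjy): {"k":49,"vi":49}
After op 6 (add /k 83): {"k":83,"vi":49}
After op 7 (add /uoa 25): {"k":83,"uoa":25,"vi":49}
After op 8 (replace /k 44): {"k":44,"uoa":25,"vi":49}
After op 9 (add /li 29): {"k":44,"li":29,"uoa":25,"vi":49}
After op 10 (replace /uoa 84): {"k":44,"li":29,"uoa":84,"vi":49}
After op 11 (add /ms 61): {"k":44,"li":29,"ms":61,"uoa":84,"vi":49}
After op 12 (add /e 85): {"e":85,"k":44,"li":29,"ms":61,"uoa":84,"vi":49}
After op 13 (remove /ms): {"e":85,"k":44,"li":29,"uoa":84,"vi":49}
After op 14 (replace /e 72): {"e":72,"k":44,"li":29,"uoa":84,"vi":49}
Size at the root: 5

Answer: 5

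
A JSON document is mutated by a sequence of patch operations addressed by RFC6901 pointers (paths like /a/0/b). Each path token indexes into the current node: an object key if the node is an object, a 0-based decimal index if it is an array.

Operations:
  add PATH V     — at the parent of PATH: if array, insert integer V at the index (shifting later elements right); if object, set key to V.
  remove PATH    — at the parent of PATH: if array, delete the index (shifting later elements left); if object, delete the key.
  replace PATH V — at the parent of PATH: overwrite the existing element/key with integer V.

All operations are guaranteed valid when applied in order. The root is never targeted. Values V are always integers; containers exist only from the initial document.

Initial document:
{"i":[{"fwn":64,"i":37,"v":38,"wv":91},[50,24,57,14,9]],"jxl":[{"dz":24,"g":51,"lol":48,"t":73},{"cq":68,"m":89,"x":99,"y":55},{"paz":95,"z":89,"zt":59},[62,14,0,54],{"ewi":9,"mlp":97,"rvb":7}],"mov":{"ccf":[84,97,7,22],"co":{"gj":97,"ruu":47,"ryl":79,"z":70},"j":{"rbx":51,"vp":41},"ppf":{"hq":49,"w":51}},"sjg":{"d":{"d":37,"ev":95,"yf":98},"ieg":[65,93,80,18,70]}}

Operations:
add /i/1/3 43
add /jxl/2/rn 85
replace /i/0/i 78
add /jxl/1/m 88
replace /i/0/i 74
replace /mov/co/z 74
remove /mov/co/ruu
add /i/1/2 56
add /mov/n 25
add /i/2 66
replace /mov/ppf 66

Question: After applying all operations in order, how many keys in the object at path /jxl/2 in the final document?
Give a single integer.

After op 1 (add /i/1/3 43): {"i":[{"fwn":64,"i":37,"v":38,"wv":91},[50,24,57,43,14,9]],"jxl":[{"dz":24,"g":51,"lol":48,"t":73},{"cq":68,"m":89,"x":99,"y":55},{"paz":95,"z":89,"zt":59},[62,14,0,54],{"ewi":9,"mlp":97,"rvb":7}],"mov":{"ccf":[84,97,7,22],"co":{"gj":97,"ruu":47,"ryl":79,"z":70},"j":{"rbx":51,"vp":41},"ppf":{"hq":49,"w":51}},"sjg":{"d":{"d":37,"ev":95,"yf":98},"ieg":[65,93,80,18,70]}}
After op 2 (add /jxl/2/rn 85): {"i":[{"fwn":64,"i":37,"v":38,"wv":91},[50,24,57,43,14,9]],"jxl":[{"dz":24,"g":51,"lol":48,"t":73},{"cq":68,"m":89,"x":99,"y":55},{"paz":95,"rn":85,"z":89,"zt":59},[62,14,0,54],{"ewi":9,"mlp":97,"rvb":7}],"mov":{"ccf":[84,97,7,22],"co":{"gj":97,"ruu":47,"ryl":79,"z":70},"j":{"rbx":51,"vp":41},"ppf":{"hq":49,"w":51}},"sjg":{"d":{"d":37,"ev":95,"yf":98},"ieg":[65,93,80,18,70]}}
After op 3 (replace /i/0/i 78): {"i":[{"fwn":64,"i":78,"v":38,"wv":91},[50,24,57,43,14,9]],"jxl":[{"dz":24,"g":51,"lol":48,"t":73},{"cq":68,"m":89,"x":99,"y":55},{"paz":95,"rn":85,"z":89,"zt":59},[62,14,0,54],{"ewi":9,"mlp":97,"rvb":7}],"mov":{"ccf":[84,97,7,22],"co":{"gj":97,"ruu":47,"ryl":79,"z":70},"j":{"rbx":51,"vp":41},"ppf":{"hq":49,"w":51}},"sjg":{"d":{"d":37,"ev":95,"yf":98},"ieg":[65,93,80,18,70]}}
After op 4 (add /jxl/1/m 88): {"i":[{"fwn":64,"i":78,"v":38,"wv":91},[50,24,57,43,14,9]],"jxl":[{"dz":24,"g":51,"lol":48,"t":73},{"cq":68,"m":88,"x":99,"y":55},{"paz":95,"rn":85,"z":89,"zt":59},[62,14,0,54],{"ewi":9,"mlp":97,"rvb":7}],"mov":{"ccf":[84,97,7,22],"co":{"gj":97,"ruu":47,"ryl":79,"z":70},"j":{"rbx":51,"vp":41},"ppf":{"hq":49,"w":51}},"sjg":{"d":{"d":37,"ev":95,"yf":98},"ieg":[65,93,80,18,70]}}
After op 5 (replace /i/0/i 74): {"i":[{"fwn":64,"i":74,"v":38,"wv":91},[50,24,57,43,14,9]],"jxl":[{"dz":24,"g":51,"lol":48,"t":73},{"cq":68,"m":88,"x":99,"y":55},{"paz":95,"rn":85,"z":89,"zt":59},[62,14,0,54],{"ewi":9,"mlp":97,"rvb":7}],"mov":{"ccf":[84,97,7,22],"co":{"gj":97,"ruu":47,"ryl":79,"z":70},"j":{"rbx":51,"vp":41},"ppf":{"hq":49,"w":51}},"sjg":{"d":{"d":37,"ev":95,"yf":98},"ieg":[65,93,80,18,70]}}
After op 6 (replace /mov/co/z 74): {"i":[{"fwn":64,"i":74,"v":38,"wv":91},[50,24,57,43,14,9]],"jxl":[{"dz":24,"g":51,"lol":48,"t":73},{"cq":68,"m":88,"x":99,"y":55},{"paz":95,"rn":85,"z":89,"zt":59},[62,14,0,54],{"ewi":9,"mlp":97,"rvb":7}],"mov":{"ccf":[84,97,7,22],"co":{"gj":97,"ruu":47,"ryl":79,"z":74},"j":{"rbx":51,"vp":41},"ppf":{"hq":49,"w":51}},"sjg":{"d":{"d":37,"ev":95,"yf":98},"ieg":[65,93,80,18,70]}}
After op 7 (remove /mov/co/ruu): {"i":[{"fwn":64,"i":74,"v":38,"wv":91},[50,24,57,43,14,9]],"jxl":[{"dz":24,"g":51,"lol":48,"t":73},{"cq":68,"m":88,"x":99,"y":55},{"paz":95,"rn":85,"z":89,"zt":59},[62,14,0,54],{"ewi":9,"mlp":97,"rvb":7}],"mov":{"ccf":[84,97,7,22],"co":{"gj":97,"ryl":79,"z":74},"j":{"rbx":51,"vp":41},"ppf":{"hq":49,"w":51}},"sjg":{"d":{"d":37,"ev":95,"yf":98},"ieg":[65,93,80,18,70]}}
After op 8 (add /i/1/2 56): {"i":[{"fwn":64,"i":74,"v":38,"wv":91},[50,24,56,57,43,14,9]],"jxl":[{"dz":24,"g":51,"lol":48,"t":73},{"cq":68,"m":88,"x":99,"y":55},{"paz":95,"rn":85,"z":89,"zt":59},[62,14,0,54],{"ewi":9,"mlp":97,"rvb":7}],"mov":{"ccf":[84,97,7,22],"co":{"gj":97,"ryl":79,"z":74},"j":{"rbx":51,"vp":41},"ppf":{"hq":49,"w":51}},"sjg":{"d":{"d":37,"ev":95,"yf":98},"ieg":[65,93,80,18,70]}}
After op 9 (add /mov/n 25): {"i":[{"fwn":64,"i":74,"v":38,"wv":91},[50,24,56,57,43,14,9]],"jxl":[{"dz":24,"g":51,"lol":48,"t":73},{"cq":68,"m":88,"x":99,"y":55},{"paz":95,"rn":85,"z":89,"zt":59},[62,14,0,54],{"ewi":9,"mlp":97,"rvb":7}],"mov":{"ccf":[84,97,7,22],"co":{"gj":97,"ryl":79,"z":74},"j":{"rbx":51,"vp":41},"n":25,"ppf":{"hq":49,"w":51}},"sjg":{"d":{"d":37,"ev":95,"yf":98},"ieg":[65,93,80,18,70]}}
After op 10 (add /i/2 66): {"i":[{"fwn":64,"i":74,"v":38,"wv":91},[50,24,56,57,43,14,9],66],"jxl":[{"dz":24,"g":51,"lol":48,"t":73},{"cq":68,"m":88,"x":99,"y":55},{"paz":95,"rn":85,"z":89,"zt":59},[62,14,0,54],{"ewi":9,"mlp":97,"rvb":7}],"mov":{"ccf":[84,97,7,22],"co":{"gj":97,"ryl":79,"z":74},"j":{"rbx":51,"vp":41},"n":25,"ppf":{"hq":49,"w":51}},"sjg":{"d":{"d":37,"ev":95,"yf":98},"ieg":[65,93,80,18,70]}}
After op 11 (replace /mov/ppf 66): {"i":[{"fwn":64,"i":74,"v":38,"wv":91},[50,24,56,57,43,14,9],66],"jxl":[{"dz":24,"g":51,"lol":48,"t":73},{"cq":68,"m":88,"x":99,"y":55},{"paz":95,"rn":85,"z":89,"zt":59},[62,14,0,54],{"ewi":9,"mlp":97,"rvb":7}],"mov":{"ccf":[84,97,7,22],"co":{"gj":97,"ryl":79,"z":74},"j":{"rbx":51,"vp":41},"n":25,"ppf":66},"sjg":{"d":{"d":37,"ev":95,"yf":98},"ieg":[65,93,80,18,70]}}
Size at path /jxl/2: 4

Answer: 4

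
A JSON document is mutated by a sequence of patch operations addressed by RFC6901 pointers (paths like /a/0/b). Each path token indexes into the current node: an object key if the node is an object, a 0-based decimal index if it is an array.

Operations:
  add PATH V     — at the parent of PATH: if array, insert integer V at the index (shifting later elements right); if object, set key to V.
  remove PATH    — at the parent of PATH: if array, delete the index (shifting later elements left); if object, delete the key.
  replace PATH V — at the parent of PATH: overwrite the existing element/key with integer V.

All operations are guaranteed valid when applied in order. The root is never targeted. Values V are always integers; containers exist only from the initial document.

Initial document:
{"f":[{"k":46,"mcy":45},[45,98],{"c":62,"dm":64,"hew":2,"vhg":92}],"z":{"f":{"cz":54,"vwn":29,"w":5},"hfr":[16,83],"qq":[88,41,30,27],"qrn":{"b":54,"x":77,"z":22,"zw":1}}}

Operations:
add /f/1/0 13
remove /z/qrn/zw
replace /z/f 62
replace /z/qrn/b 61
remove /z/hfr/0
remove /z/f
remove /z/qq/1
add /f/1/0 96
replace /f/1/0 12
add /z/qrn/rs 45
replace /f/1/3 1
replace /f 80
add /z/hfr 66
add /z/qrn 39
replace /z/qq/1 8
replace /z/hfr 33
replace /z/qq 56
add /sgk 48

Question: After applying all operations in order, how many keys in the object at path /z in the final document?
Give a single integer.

Answer: 3

Derivation:
After op 1 (add /f/1/0 13): {"f":[{"k":46,"mcy":45},[13,45,98],{"c":62,"dm":64,"hew":2,"vhg":92}],"z":{"f":{"cz":54,"vwn":29,"w":5},"hfr":[16,83],"qq":[88,41,30,27],"qrn":{"b":54,"x":77,"z":22,"zw":1}}}
After op 2 (remove /z/qrn/zw): {"f":[{"k":46,"mcy":45},[13,45,98],{"c":62,"dm":64,"hew":2,"vhg":92}],"z":{"f":{"cz":54,"vwn":29,"w":5},"hfr":[16,83],"qq":[88,41,30,27],"qrn":{"b":54,"x":77,"z":22}}}
After op 3 (replace /z/f 62): {"f":[{"k":46,"mcy":45},[13,45,98],{"c":62,"dm":64,"hew":2,"vhg":92}],"z":{"f":62,"hfr":[16,83],"qq":[88,41,30,27],"qrn":{"b":54,"x":77,"z":22}}}
After op 4 (replace /z/qrn/b 61): {"f":[{"k":46,"mcy":45},[13,45,98],{"c":62,"dm":64,"hew":2,"vhg":92}],"z":{"f":62,"hfr":[16,83],"qq":[88,41,30,27],"qrn":{"b":61,"x":77,"z":22}}}
After op 5 (remove /z/hfr/0): {"f":[{"k":46,"mcy":45},[13,45,98],{"c":62,"dm":64,"hew":2,"vhg":92}],"z":{"f":62,"hfr":[83],"qq":[88,41,30,27],"qrn":{"b":61,"x":77,"z":22}}}
After op 6 (remove /z/f): {"f":[{"k":46,"mcy":45},[13,45,98],{"c":62,"dm":64,"hew":2,"vhg":92}],"z":{"hfr":[83],"qq":[88,41,30,27],"qrn":{"b":61,"x":77,"z":22}}}
After op 7 (remove /z/qq/1): {"f":[{"k":46,"mcy":45},[13,45,98],{"c":62,"dm":64,"hew":2,"vhg":92}],"z":{"hfr":[83],"qq":[88,30,27],"qrn":{"b":61,"x":77,"z":22}}}
After op 8 (add /f/1/0 96): {"f":[{"k":46,"mcy":45},[96,13,45,98],{"c":62,"dm":64,"hew":2,"vhg":92}],"z":{"hfr":[83],"qq":[88,30,27],"qrn":{"b":61,"x":77,"z":22}}}
After op 9 (replace /f/1/0 12): {"f":[{"k":46,"mcy":45},[12,13,45,98],{"c":62,"dm":64,"hew":2,"vhg":92}],"z":{"hfr":[83],"qq":[88,30,27],"qrn":{"b":61,"x":77,"z":22}}}
After op 10 (add /z/qrn/rs 45): {"f":[{"k":46,"mcy":45},[12,13,45,98],{"c":62,"dm":64,"hew":2,"vhg":92}],"z":{"hfr":[83],"qq":[88,30,27],"qrn":{"b":61,"rs":45,"x":77,"z":22}}}
After op 11 (replace /f/1/3 1): {"f":[{"k":46,"mcy":45},[12,13,45,1],{"c":62,"dm":64,"hew":2,"vhg":92}],"z":{"hfr":[83],"qq":[88,30,27],"qrn":{"b":61,"rs":45,"x":77,"z":22}}}
After op 12 (replace /f 80): {"f":80,"z":{"hfr":[83],"qq":[88,30,27],"qrn":{"b":61,"rs":45,"x":77,"z":22}}}
After op 13 (add /z/hfr 66): {"f":80,"z":{"hfr":66,"qq":[88,30,27],"qrn":{"b":61,"rs":45,"x":77,"z":22}}}
After op 14 (add /z/qrn 39): {"f":80,"z":{"hfr":66,"qq":[88,30,27],"qrn":39}}
After op 15 (replace /z/qq/1 8): {"f":80,"z":{"hfr":66,"qq":[88,8,27],"qrn":39}}
After op 16 (replace /z/hfr 33): {"f":80,"z":{"hfr":33,"qq":[88,8,27],"qrn":39}}
After op 17 (replace /z/qq 56): {"f":80,"z":{"hfr":33,"qq":56,"qrn":39}}
After op 18 (add /sgk 48): {"f":80,"sgk":48,"z":{"hfr":33,"qq":56,"qrn":39}}
Size at path /z: 3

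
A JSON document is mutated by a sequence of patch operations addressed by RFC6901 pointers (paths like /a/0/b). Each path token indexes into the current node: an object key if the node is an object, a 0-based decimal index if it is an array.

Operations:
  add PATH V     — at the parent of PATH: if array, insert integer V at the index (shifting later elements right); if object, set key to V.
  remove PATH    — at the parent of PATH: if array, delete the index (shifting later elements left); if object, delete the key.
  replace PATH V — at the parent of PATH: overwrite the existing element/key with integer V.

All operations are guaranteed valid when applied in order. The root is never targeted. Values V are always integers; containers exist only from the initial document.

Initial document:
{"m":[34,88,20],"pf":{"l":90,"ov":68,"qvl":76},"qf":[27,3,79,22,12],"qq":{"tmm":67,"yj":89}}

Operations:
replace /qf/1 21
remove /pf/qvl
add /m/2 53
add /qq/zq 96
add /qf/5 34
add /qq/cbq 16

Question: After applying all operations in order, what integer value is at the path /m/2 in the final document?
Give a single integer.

Answer: 53

Derivation:
After op 1 (replace /qf/1 21): {"m":[34,88,20],"pf":{"l":90,"ov":68,"qvl":76},"qf":[27,21,79,22,12],"qq":{"tmm":67,"yj":89}}
After op 2 (remove /pf/qvl): {"m":[34,88,20],"pf":{"l":90,"ov":68},"qf":[27,21,79,22,12],"qq":{"tmm":67,"yj":89}}
After op 3 (add /m/2 53): {"m":[34,88,53,20],"pf":{"l":90,"ov":68},"qf":[27,21,79,22,12],"qq":{"tmm":67,"yj":89}}
After op 4 (add /qq/zq 96): {"m":[34,88,53,20],"pf":{"l":90,"ov":68},"qf":[27,21,79,22,12],"qq":{"tmm":67,"yj":89,"zq":96}}
After op 5 (add /qf/5 34): {"m":[34,88,53,20],"pf":{"l":90,"ov":68},"qf":[27,21,79,22,12,34],"qq":{"tmm":67,"yj":89,"zq":96}}
After op 6 (add /qq/cbq 16): {"m":[34,88,53,20],"pf":{"l":90,"ov":68},"qf":[27,21,79,22,12,34],"qq":{"cbq":16,"tmm":67,"yj":89,"zq":96}}
Value at /m/2: 53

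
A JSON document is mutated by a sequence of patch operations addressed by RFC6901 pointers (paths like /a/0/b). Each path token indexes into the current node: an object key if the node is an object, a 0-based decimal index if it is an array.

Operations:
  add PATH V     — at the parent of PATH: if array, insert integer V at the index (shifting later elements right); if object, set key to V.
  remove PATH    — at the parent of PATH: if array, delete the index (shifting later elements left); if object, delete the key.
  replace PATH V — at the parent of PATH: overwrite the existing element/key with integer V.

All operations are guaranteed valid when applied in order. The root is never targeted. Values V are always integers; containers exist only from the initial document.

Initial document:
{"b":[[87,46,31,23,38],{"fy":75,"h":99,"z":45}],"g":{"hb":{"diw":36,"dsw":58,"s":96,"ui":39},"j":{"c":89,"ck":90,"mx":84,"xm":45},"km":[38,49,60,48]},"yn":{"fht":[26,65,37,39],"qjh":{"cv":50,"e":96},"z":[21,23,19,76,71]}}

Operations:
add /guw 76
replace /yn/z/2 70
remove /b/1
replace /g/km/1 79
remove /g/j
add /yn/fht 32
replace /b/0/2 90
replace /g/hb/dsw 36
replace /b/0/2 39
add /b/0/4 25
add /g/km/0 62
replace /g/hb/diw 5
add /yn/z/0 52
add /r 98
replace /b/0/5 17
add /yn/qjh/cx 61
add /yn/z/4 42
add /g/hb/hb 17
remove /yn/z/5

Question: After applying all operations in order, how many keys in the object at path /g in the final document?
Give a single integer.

Answer: 2

Derivation:
After op 1 (add /guw 76): {"b":[[87,46,31,23,38],{"fy":75,"h":99,"z":45}],"g":{"hb":{"diw":36,"dsw":58,"s":96,"ui":39},"j":{"c":89,"ck":90,"mx":84,"xm":45},"km":[38,49,60,48]},"guw":76,"yn":{"fht":[26,65,37,39],"qjh":{"cv":50,"e":96},"z":[21,23,19,76,71]}}
After op 2 (replace /yn/z/2 70): {"b":[[87,46,31,23,38],{"fy":75,"h":99,"z":45}],"g":{"hb":{"diw":36,"dsw":58,"s":96,"ui":39},"j":{"c":89,"ck":90,"mx":84,"xm":45},"km":[38,49,60,48]},"guw":76,"yn":{"fht":[26,65,37,39],"qjh":{"cv":50,"e":96},"z":[21,23,70,76,71]}}
After op 3 (remove /b/1): {"b":[[87,46,31,23,38]],"g":{"hb":{"diw":36,"dsw":58,"s":96,"ui":39},"j":{"c":89,"ck":90,"mx":84,"xm":45},"km":[38,49,60,48]},"guw":76,"yn":{"fht":[26,65,37,39],"qjh":{"cv":50,"e":96},"z":[21,23,70,76,71]}}
After op 4 (replace /g/km/1 79): {"b":[[87,46,31,23,38]],"g":{"hb":{"diw":36,"dsw":58,"s":96,"ui":39},"j":{"c":89,"ck":90,"mx":84,"xm":45},"km":[38,79,60,48]},"guw":76,"yn":{"fht":[26,65,37,39],"qjh":{"cv":50,"e":96},"z":[21,23,70,76,71]}}
After op 5 (remove /g/j): {"b":[[87,46,31,23,38]],"g":{"hb":{"diw":36,"dsw":58,"s":96,"ui":39},"km":[38,79,60,48]},"guw":76,"yn":{"fht":[26,65,37,39],"qjh":{"cv":50,"e":96},"z":[21,23,70,76,71]}}
After op 6 (add /yn/fht 32): {"b":[[87,46,31,23,38]],"g":{"hb":{"diw":36,"dsw":58,"s":96,"ui":39},"km":[38,79,60,48]},"guw":76,"yn":{"fht":32,"qjh":{"cv":50,"e":96},"z":[21,23,70,76,71]}}
After op 7 (replace /b/0/2 90): {"b":[[87,46,90,23,38]],"g":{"hb":{"diw":36,"dsw":58,"s":96,"ui":39},"km":[38,79,60,48]},"guw":76,"yn":{"fht":32,"qjh":{"cv":50,"e":96},"z":[21,23,70,76,71]}}
After op 8 (replace /g/hb/dsw 36): {"b":[[87,46,90,23,38]],"g":{"hb":{"diw":36,"dsw":36,"s":96,"ui":39},"km":[38,79,60,48]},"guw":76,"yn":{"fht":32,"qjh":{"cv":50,"e":96},"z":[21,23,70,76,71]}}
After op 9 (replace /b/0/2 39): {"b":[[87,46,39,23,38]],"g":{"hb":{"diw":36,"dsw":36,"s":96,"ui":39},"km":[38,79,60,48]},"guw":76,"yn":{"fht":32,"qjh":{"cv":50,"e":96},"z":[21,23,70,76,71]}}
After op 10 (add /b/0/4 25): {"b":[[87,46,39,23,25,38]],"g":{"hb":{"diw":36,"dsw":36,"s":96,"ui":39},"km":[38,79,60,48]},"guw":76,"yn":{"fht":32,"qjh":{"cv":50,"e":96},"z":[21,23,70,76,71]}}
After op 11 (add /g/km/0 62): {"b":[[87,46,39,23,25,38]],"g":{"hb":{"diw":36,"dsw":36,"s":96,"ui":39},"km":[62,38,79,60,48]},"guw":76,"yn":{"fht":32,"qjh":{"cv":50,"e":96},"z":[21,23,70,76,71]}}
After op 12 (replace /g/hb/diw 5): {"b":[[87,46,39,23,25,38]],"g":{"hb":{"diw":5,"dsw":36,"s":96,"ui":39},"km":[62,38,79,60,48]},"guw":76,"yn":{"fht":32,"qjh":{"cv":50,"e":96},"z":[21,23,70,76,71]}}
After op 13 (add /yn/z/0 52): {"b":[[87,46,39,23,25,38]],"g":{"hb":{"diw":5,"dsw":36,"s":96,"ui":39},"km":[62,38,79,60,48]},"guw":76,"yn":{"fht":32,"qjh":{"cv":50,"e":96},"z":[52,21,23,70,76,71]}}
After op 14 (add /r 98): {"b":[[87,46,39,23,25,38]],"g":{"hb":{"diw":5,"dsw":36,"s":96,"ui":39},"km":[62,38,79,60,48]},"guw":76,"r":98,"yn":{"fht":32,"qjh":{"cv":50,"e":96},"z":[52,21,23,70,76,71]}}
After op 15 (replace /b/0/5 17): {"b":[[87,46,39,23,25,17]],"g":{"hb":{"diw":5,"dsw":36,"s":96,"ui":39},"km":[62,38,79,60,48]},"guw":76,"r":98,"yn":{"fht":32,"qjh":{"cv":50,"e":96},"z":[52,21,23,70,76,71]}}
After op 16 (add /yn/qjh/cx 61): {"b":[[87,46,39,23,25,17]],"g":{"hb":{"diw":5,"dsw":36,"s":96,"ui":39},"km":[62,38,79,60,48]},"guw":76,"r":98,"yn":{"fht":32,"qjh":{"cv":50,"cx":61,"e":96},"z":[52,21,23,70,76,71]}}
After op 17 (add /yn/z/4 42): {"b":[[87,46,39,23,25,17]],"g":{"hb":{"diw":5,"dsw":36,"s":96,"ui":39},"km":[62,38,79,60,48]},"guw":76,"r":98,"yn":{"fht":32,"qjh":{"cv":50,"cx":61,"e":96},"z":[52,21,23,70,42,76,71]}}
After op 18 (add /g/hb/hb 17): {"b":[[87,46,39,23,25,17]],"g":{"hb":{"diw":5,"dsw":36,"hb":17,"s":96,"ui":39},"km":[62,38,79,60,48]},"guw":76,"r":98,"yn":{"fht":32,"qjh":{"cv":50,"cx":61,"e":96},"z":[52,21,23,70,42,76,71]}}
After op 19 (remove /yn/z/5): {"b":[[87,46,39,23,25,17]],"g":{"hb":{"diw":5,"dsw":36,"hb":17,"s":96,"ui":39},"km":[62,38,79,60,48]},"guw":76,"r":98,"yn":{"fht":32,"qjh":{"cv":50,"cx":61,"e":96},"z":[52,21,23,70,42,71]}}
Size at path /g: 2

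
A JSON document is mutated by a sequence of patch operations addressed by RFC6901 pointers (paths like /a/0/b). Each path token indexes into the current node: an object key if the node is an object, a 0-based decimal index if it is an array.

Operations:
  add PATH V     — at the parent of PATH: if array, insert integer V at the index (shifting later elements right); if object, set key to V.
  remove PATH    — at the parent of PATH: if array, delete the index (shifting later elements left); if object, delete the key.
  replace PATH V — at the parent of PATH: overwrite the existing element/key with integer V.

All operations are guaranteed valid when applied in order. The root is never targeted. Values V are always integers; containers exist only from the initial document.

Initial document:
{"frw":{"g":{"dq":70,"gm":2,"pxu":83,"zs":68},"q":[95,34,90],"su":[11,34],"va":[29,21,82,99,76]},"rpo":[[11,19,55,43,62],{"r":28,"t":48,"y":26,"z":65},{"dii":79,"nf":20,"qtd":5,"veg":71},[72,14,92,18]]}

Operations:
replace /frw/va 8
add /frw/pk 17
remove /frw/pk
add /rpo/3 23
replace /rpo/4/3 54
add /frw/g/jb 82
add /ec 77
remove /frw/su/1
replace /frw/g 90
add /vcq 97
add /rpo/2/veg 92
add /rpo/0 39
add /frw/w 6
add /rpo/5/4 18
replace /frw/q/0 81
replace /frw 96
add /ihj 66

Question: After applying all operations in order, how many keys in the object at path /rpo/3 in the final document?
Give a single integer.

After op 1 (replace /frw/va 8): {"frw":{"g":{"dq":70,"gm":2,"pxu":83,"zs":68},"q":[95,34,90],"su":[11,34],"va":8},"rpo":[[11,19,55,43,62],{"r":28,"t":48,"y":26,"z":65},{"dii":79,"nf":20,"qtd":5,"veg":71},[72,14,92,18]]}
After op 2 (add /frw/pk 17): {"frw":{"g":{"dq":70,"gm":2,"pxu":83,"zs":68},"pk":17,"q":[95,34,90],"su":[11,34],"va":8},"rpo":[[11,19,55,43,62],{"r":28,"t":48,"y":26,"z":65},{"dii":79,"nf":20,"qtd":5,"veg":71},[72,14,92,18]]}
After op 3 (remove /frw/pk): {"frw":{"g":{"dq":70,"gm":2,"pxu":83,"zs":68},"q":[95,34,90],"su":[11,34],"va":8},"rpo":[[11,19,55,43,62],{"r":28,"t":48,"y":26,"z":65},{"dii":79,"nf":20,"qtd":5,"veg":71},[72,14,92,18]]}
After op 4 (add /rpo/3 23): {"frw":{"g":{"dq":70,"gm":2,"pxu":83,"zs":68},"q":[95,34,90],"su":[11,34],"va":8},"rpo":[[11,19,55,43,62],{"r":28,"t":48,"y":26,"z":65},{"dii":79,"nf":20,"qtd":5,"veg":71},23,[72,14,92,18]]}
After op 5 (replace /rpo/4/3 54): {"frw":{"g":{"dq":70,"gm":2,"pxu":83,"zs":68},"q":[95,34,90],"su":[11,34],"va":8},"rpo":[[11,19,55,43,62],{"r":28,"t":48,"y":26,"z":65},{"dii":79,"nf":20,"qtd":5,"veg":71},23,[72,14,92,54]]}
After op 6 (add /frw/g/jb 82): {"frw":{"g":{"dq":70,"gm":2,"jb":82,"pxu":83,"zs":68},"q":[95,34,90],"su":[11,34],"va":8},"rpo":[[11,19,55,43,62],{"r":28,"t":48,"y":26,"z":65},{"dii":79,"nf":20,"qtd":5,"veg":71},23,[72,14,92,54]]}
After op 7 (add /ec 77): {"ec":77,"frw":{"g":{"dq":70,"gm":2,"jb":82,"pxu":83,"zs":68},"q":[95,34,90],"su":[11,34],"va":8},"rpo":[[11,19,55,43,62],{"r":28,"t":48,"y":26,"z":65},{"dii":79,"nf":20,"qtd":5,"veg":71},23,[72,14,92,54]]}
After op 8 (remove /frw/su/1): {"ec":77,"frw":{"g":{"dq":70,"gm":2,"jb":82,"pxu":83,"zs":68},"q":[95,34,90],"su":[11],"va":8},"rpo":[[11,19,55,43,62],{"r":28,"t":48,"y":26,"z":65},{"dii":79,"nf":20,"qtd":5,"veg":71},23,[72,14,92,54]]}
After op 9 (replace /frw/g 90): {"ec":77,"frw":{"g":90,"q":[95,34,90],"su":[11],"va":8},"rpo":[[11,19,55,43,62],{"r":28,"t":48,"y":26,"z":65},{"dii":79,"nf":20,"qtd":5,"veg":71},23,[72,14,92,54]]}
After op 10 (add /vcq 97): {"ec":77,"frw":{"g":90,"q":[95,34,90],"su":[11],"va":8},"rpo":[[11,19,55,43,62],{"r":28,"t":48,"y":26,"z":65},{"dii":79,"nf":20,"qtd":5,"veg":71},23,[72,14,92,54]],"vcq":97}
After op 11 (add /rpo/2/veg 92): {"ec":77,"frw":{"g":90,"q":[95,34,90],"su":[11],"va":8},"rpo":[[11,19,55,43,62],{"r":28,"t":48,"y":26,"z":65},{"dii":79,"nf":20,"qtd":5,"veg":92},23,[72,14,92,54]],"vcq":97}
After op 12 (add /rpo/0 39): {"ec":77,"frw":{"g":90,"q":[95,34,90],"su":[11],"va":8},"rpo":[39,[11,19,55,43,62],{"r":28,"t":48,"y":26,"z":65},{"dii":79,"nf":20,"qtd":5,"veg":92},23,[72,14,92,54]],"vcq":97}
After op 13 (add /frw/w 6): {"ec":77,"frw":{"g":90,"q":[95,34,90],"su":[11],"va":8,"w":6},"rpo":[39,[11,19,55,43,62],{"r":28,"t":48,"y":26,"z":65},{"dii":79,"nf":20,"qtd":5,"veg":92},23,[72,14,92,54]],"vcq":97}
After op 14 (add /rpo/5/4 18): {"ec":77,"frw":{"g":90,"q":[95,34,90],"su":[11],"va":8,"w":6},"rpo":[39,[11,19,55,43,62],{"r":28,"t":48,"y":26,"z":65},{"dii":79,"nf":20,"qtd":5,"veg":92},23,[72,14,92,54,18]],"vcq":97}
After op 15 (replace /frw/q/0 81): {"ec":77,"frw":{"g":90,"q":[81,34,90],"su":[11],"va":8,"w":6},"rpo":[39,[11,19,55,43,62],{"r":28,"t":48,"y":26,"z":65},{"dii":79,"nf":20,"qtd":5,"veg":92},23,[72,14,92,54,18]],"vcq":97}
After op 16 (replace /frw 96): {"ec":77,"frw":96,"rpo":[39,[11,19,55,43,62],{"r":28,"t":48,"y":26,"z":65},{"dii":79,"nf":20,"qtd":5,"veg":92},23,[72,14,92,54,18]],"vcq":97}
After op 17 (add /ihj 66): {"ec":77,"frw":96,"ihj":66,"rpo":[39,[11,19,55,43,62],{"r":28,"t":48,"y":26,"z":65},{"dii":79,"nf":20,"qtd":5,"veg":92},23,[72,14,92,54,18]],"vcq":97}
Size at path /rpo/3: 4

Answer: 4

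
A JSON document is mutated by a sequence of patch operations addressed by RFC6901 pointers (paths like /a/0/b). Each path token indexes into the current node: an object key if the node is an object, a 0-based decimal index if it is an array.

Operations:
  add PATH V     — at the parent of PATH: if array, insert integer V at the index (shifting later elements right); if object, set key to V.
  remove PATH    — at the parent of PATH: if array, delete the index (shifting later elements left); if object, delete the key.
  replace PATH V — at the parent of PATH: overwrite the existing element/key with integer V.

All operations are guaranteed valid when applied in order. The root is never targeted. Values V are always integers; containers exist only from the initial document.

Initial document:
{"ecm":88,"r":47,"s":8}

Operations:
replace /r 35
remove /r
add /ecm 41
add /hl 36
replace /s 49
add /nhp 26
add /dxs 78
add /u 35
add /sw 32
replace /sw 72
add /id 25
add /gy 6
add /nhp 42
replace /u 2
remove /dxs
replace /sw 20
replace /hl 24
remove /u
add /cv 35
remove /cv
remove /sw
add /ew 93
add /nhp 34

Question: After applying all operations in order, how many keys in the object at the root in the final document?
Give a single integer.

After op 1 (replace /r 35): {"ecm":88,"r":35,"s":8}
After op 2 (remove /r): {"ecm":88,"s":8}
After op 3 (add /ecm 41): {"ecm":41,"s":8}
After op 4 (add /hl 36): {"ecm":41,"hl":36,"s":8}
After op 5 (replace /s 49): {"ecm":41,"hl":36,"s":49}
After op 6 (add /nhp 26): {"ecm":41,"hl":36,"nhp":26,"s":49}
After op 7 (add /dxs 78): {"dxs":78,"ecm":41,"hl":36,"nhp":26,"s":49}
After op 8 (add /u 35): {"dxs":78,"ecm":41,"hl":36,"nhp":26,"s":49,"u":35}
After op 9 (add /sw 32): {"dxs":78,"ecm":41,"hl":36,"nhp":26,"s":49,"sw":32,"u":35}
After op 10 (replace /sw 72): {"dxs":78,"ecm":41,"hl":36,"nhp":26,"s":49,"sw":72,"u":35}
After op 11 (add /id 25): {"dxs":78,"ecm":41,"hl":36,"id":25,"nhp":26,"s":49,"sw":72,"u":35}
After op 12 (add /gy 6): {"dxs":78,"ecm":41,"gy":6,"hl":36,"id":25,"nhp":26,"s":49,"sw":72,"u":35}
After op 13 (add /nhp 42): {"dxs":78,"ecm":41,"gy":6,"hl":36,"id":25,"nhp":42,"s":49,"sw":72,"u":35}
After op 14 (replace /u 2): {"dxs":78,"ecm":41,"gy":6,"hl":36,"id":25,"nhp":42,"s":49,"sw":72,"u":2}
After op 15 (remove /dxs): {"ecm":41,"gy":6,"hl":36,"id":25,"nhp":42,"s":49,"sw":72,"u":2}
After op 16 (replace /sw 20): {"ecm":41,"gy":6,"hl":36,"id":25,"nhp":42,"s":49,"sw":20,"u":2}
After op 17 (replace /hl 24): {"ecm":41,"gy":6,"hl":24,"id":25,"nhp":42,"s":49,"sw":20,"u":2}
After op 18 (remove /u): {"ecm":41,"gy":6,"hl":24,"id":25,"nhp":42,"s":49,"sw":20}
After op 19 (add /cv 35): {"cv":35,"ecm":41,"gy":6,"hl":24,"id":25,"nhp":42,"s":49,"sw":20}
After op 20 (remove /cv): {"ecm":41,"gy":6,"hl":24,"id":25,"nhp":42,"s":49,"sw":20}
After op 21 (remove /sw): {"ecm":41,"gy":6,"hl":24,"id":25,"nhp":42,"s":49}
After op 22 (add /ew 93): {"ecm":41,"ew":93,"gy":6,"hl":24,"id":25,"nhp":42,"s":49}
After op 23 (add /nhp 34): {"ecm":41,"ew":93,"gy":6,"hl":24,"id":25,"nhp":34,"s":49}
Size at the root: 7

Answer: 7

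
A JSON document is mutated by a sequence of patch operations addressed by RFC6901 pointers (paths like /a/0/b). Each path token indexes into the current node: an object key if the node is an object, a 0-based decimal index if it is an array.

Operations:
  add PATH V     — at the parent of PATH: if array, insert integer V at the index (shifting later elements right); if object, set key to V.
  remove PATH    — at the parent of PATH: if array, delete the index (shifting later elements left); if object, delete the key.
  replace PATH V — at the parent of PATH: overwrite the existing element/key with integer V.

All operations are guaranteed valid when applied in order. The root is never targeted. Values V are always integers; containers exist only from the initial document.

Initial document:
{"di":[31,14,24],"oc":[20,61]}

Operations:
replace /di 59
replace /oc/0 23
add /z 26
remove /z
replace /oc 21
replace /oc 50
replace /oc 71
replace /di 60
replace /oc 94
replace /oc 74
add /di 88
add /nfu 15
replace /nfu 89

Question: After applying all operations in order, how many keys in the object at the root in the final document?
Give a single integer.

Answer: 3

Derivation:
After op 1 (replace /di 59): {"di":59,"oc":[20,61]}
After op 2 (replace /oc/0 23): {"di":59,"oc":[23,61]}
After op 3 (add /z 26): {"di":59,"oc":[23,61],"z":26}
After op 4 (remove /z): {"di":59,"oc":[23,61]}
After op 5 (replace /oc 21): {"di":59,"oc":21}
After op 6 (replace /oc 50): {"di":59,"oc":50}
After op 7 (replace /oc 71): {"di":59,"oc":71}
After op 8 (replace /di 60): {"di":60,"oc":71}
After op 9 (replace /oc 94): {"di":60,"oc":94}
After op 10 (replace /oc 74): {"di":60,"oc":74}
After op 11 (add /di 88): {"di":88,"oc":74}
After op 12 (add /nfu 15): {"di":88,"nfu":15,"oc":74}
After op 13 (replace /nfu 89): {"di":88,"nfu":89,"oc":74}
Size at the root: 3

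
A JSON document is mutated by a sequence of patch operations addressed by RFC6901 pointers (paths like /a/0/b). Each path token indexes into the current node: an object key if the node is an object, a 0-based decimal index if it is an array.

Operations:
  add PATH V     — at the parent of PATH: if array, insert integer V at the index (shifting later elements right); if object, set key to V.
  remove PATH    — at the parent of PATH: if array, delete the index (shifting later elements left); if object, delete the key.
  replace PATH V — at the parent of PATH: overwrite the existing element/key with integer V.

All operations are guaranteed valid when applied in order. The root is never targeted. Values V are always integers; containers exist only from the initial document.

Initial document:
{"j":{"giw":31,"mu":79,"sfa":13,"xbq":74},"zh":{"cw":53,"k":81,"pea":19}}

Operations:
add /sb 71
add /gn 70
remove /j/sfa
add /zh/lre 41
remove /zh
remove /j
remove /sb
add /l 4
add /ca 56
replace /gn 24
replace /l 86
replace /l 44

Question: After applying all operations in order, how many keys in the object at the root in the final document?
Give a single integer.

Answer: 3

Derivation:
After op 1 (add /sb 71): {"j":{"giw":31,"mu":79,"sfa":13,"xbq":74},"sb":71,"zh":{"cw":53,"k":81,"pea":19}}
After op 2 (add /gn 70): {"gn":70,"j":{"giw":31,"mu":79,"sfa":13,"xbq":74},"sb":71,"zh":{"cw":53,"k":81,"pea":19}}
After op 3 (remove /j/sfa): {"gn":70,"j":{"giw":31,"mu":79,"xbq":74},"sb":71,"zh":{"cw":53,"k":81,"pea":19}}
After op 4 (add /zh/lre 41): {"gn":70,"j":{"giw":31,"mu":79,"xbq":74},"sb":71,"zh":{"cw":53,"k":81,"lre":41,"pea":19}}
After op 5 (remove /zh): {"gn":70,"j":{"giw":31,"mu":79,"xbq":74},"sb":71}
After op 6 (remove /j): {"gn":70,"sb":71}
After op 7 (remove /sb): {"gn":70}
After op 8 (add /l 4): {"gn":70,"l":4}
After op 9 (add /ca 56): {"ca":56,"gn":70,"l":4}
After op 10 (replace /gn 24): {"ca":56,"gn":24,"l":4}
After op 11 (replace /l 86): {"ca":56,"gn":24,"l":86}
After op 12 (replace /l 44): {"ca":56,"gn":24,"l":44}
Size at the root: 3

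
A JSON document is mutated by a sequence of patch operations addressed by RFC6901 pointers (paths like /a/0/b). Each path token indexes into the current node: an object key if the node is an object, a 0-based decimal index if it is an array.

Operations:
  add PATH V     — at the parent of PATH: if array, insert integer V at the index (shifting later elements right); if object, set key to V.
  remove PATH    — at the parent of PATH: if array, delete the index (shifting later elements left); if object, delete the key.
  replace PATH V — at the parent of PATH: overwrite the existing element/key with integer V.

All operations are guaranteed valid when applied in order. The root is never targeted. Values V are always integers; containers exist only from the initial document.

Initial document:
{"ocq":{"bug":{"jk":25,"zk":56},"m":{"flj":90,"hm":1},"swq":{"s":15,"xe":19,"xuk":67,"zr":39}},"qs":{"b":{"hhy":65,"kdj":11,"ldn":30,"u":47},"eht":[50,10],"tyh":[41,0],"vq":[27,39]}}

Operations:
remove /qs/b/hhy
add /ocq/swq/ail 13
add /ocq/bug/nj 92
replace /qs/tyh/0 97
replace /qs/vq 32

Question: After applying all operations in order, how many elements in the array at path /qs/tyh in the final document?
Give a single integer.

After op 1 (remove /qs/b/hhy): {"ocq":{"bug":{"jk":25,"zk":56},"m":{"flj":90,"hm":1},"swq":{"s":15,"xe":19,"xuk":67,"zr":39}},"qs":{"b":{"kdj":11,"ldn":30,"u":47},"eht":[50,10],"tyh":[41,0],"vq":[27,39]}}
After op 2 (add /ocq/swq/ail 13): {"ocq":{"bug":{"jk":25,"zk":56},"m":{"flj":90,"hm":1},"swq":{"ail":13,"s":15,"xe":19,"xuk":67,"zr":39}},"qs":{"b":{"kdj":11,"ldn":30,"u":47},"eht":[50,10],"tyh":[41,0],"vq":[27,39]}}
After op 3 (add /ocq/bug/nj 92): {"ocq":{"bug":{"jk":25,"nj":92,"zk":56},"m":{"flj":90,"hm":1},"swq":{"ail":13,"s":15,"xe":19,"xuk":67,"zr":39}},"qs":{"b":{"kdj":11,"ldn":30,"u":47},"eht":[50,10],"tyh":[41,0],"vq":[27,39]}}
After op 4 (replace /qs/tyh/0 97): {"ocq":{"bug":{"jk":25,"nj":92,"zk":56},"m":{"flj":90,"hm":1},"swq":{"ail":13,"s":15,"xe":19,"xuk":67,"zr":39}},"qs":{"b":{"kdj":11,"ldn":30,"u":47},"eht":[50,10],"tyh":[97,0],"vq":[27,39]}}
After op 5 (replace /qs/vq 32): {"ocq":{"bug":{"jk":25,"nj":92,"zk":56},"m":{"flj":90,"hm":1},"swq":{"ail":13,"s":15,"xe":19,"xuk":67,"zr":39}},"qs":{"b":{"kdj":11,"ldn":30,"u":47},"eht":[50,10],"tyh":[97,0],"vq":32}}
Size at path /qs/tyh: 2

Answer: 2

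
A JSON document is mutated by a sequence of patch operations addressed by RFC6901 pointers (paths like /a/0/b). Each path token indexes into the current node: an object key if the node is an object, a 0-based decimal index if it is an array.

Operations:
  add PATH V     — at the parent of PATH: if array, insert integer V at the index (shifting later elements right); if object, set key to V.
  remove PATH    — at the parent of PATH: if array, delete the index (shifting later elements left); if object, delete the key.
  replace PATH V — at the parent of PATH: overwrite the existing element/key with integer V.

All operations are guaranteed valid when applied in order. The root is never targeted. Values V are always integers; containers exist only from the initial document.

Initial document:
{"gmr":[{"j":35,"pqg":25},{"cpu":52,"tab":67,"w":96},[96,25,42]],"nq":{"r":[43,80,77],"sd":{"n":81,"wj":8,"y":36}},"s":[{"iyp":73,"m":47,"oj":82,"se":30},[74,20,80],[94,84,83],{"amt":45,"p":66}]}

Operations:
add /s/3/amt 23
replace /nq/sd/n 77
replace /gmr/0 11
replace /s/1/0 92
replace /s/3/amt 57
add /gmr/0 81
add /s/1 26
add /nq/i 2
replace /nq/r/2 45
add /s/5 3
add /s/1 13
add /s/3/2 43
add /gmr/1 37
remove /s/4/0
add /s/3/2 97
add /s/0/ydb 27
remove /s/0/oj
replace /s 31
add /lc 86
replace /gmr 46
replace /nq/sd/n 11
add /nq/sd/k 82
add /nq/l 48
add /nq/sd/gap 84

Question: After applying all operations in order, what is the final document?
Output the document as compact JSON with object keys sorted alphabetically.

After op 1 (add /s/3/amt 23): {"gmr":[{"j":35,"pqg":25},{"cpu":52,"tab":67,"w":96},[96,25,42]],"nq":{"r":[43,80,77],"sd":{"n":81,"wj":8,"y":36}},"s":[{"iyp":73,"m":47,"oj":82,"se":30},[74,20,80],[94,84,83],{"amt":23,"p":66}]}
After op 2 (replace /nq/sd/n 77): {"gmr":[{"j":35,"pqg":25},{"cpu":52,"tab":67,"w":96},[96,25,42]],"nq":{"r":[43,80,77],"sd":{"n":77,"wj":8,"y":36}},"s":[{"iyp":73,"m":47,"oj":82,"se":30},[74,20,80],[94,84,83],{"amt":23,"p":66}]}
After op 3 (replace /gmr/0 11): {"gmr":[11,{"cpu":52,"tab":67,"w":96},[96,25,42]],"nq":{"r":[43,80,77],"sd":{"n":77,"wj":8,"y":36}},"s":[{"iyp":73,"m":47,"oj":82,"se":30},[74,20,80],[94,84,83],{"amt":23,"p":66}]}
After op 4 (replace /s/1/0 92): {"gmr":[11,{"cpu":52,"tab":67,"w":96},[96,25,42]],"nq":{"r":[43,80,77],"sd":{"n":77,"wj":8,"y":36}},"s":[{"iyp":73,"m":47,"oj":82,"se":30},[92,20,80],[94,84,83],{"amt":23,"p":66}]}
After op 5 (replace /s/3/amt 57): {"gmr":[11,{"cpu":52,"tab":67,"w":96},[96,25,42]],"nq":{"r":[43,80,77],"sd":{"n":77,"wj":8,"y":36}},"s":[{"iyp":73,"m":47,"oj":82,"se":30},[92,20,80],[94,84,83],{"amt":57,"p":66}]}
After op 6 (add /gmr/0 81): {"gmr":[81,11,{"cpu":52,"tab":67,"w":96},[96,25,42]],"nq":{"r":[43,80,77],"sd":{"n":77,"wj":8,"y":36}},"s":[{"iyp":73,"m":47,"oj":82,"se":30},[92,20,80],[94,84,83],{"amt":57,"p":66}]}
After op 7 (add /s/1 26): {"gmr":[81,11,{"cpu":52,"tab":67,"w":96},[96,25,42]],"nq":{"r":[43,80,77],"sd":{"n":77,"wj":8,"y":36}},"s":[{"iyp":73,"m":47,"oj":82,"se":30},26,[92,20,80],[94,84,83],{"amt":57,"p":66}]}
After op 8 (add /nq/i 2): {"gmr":[81,11,{"cpu":52,"tab":67,"w":96},[96,25,42]],"nq":{"i":2,"r":[43,80,77],"sd":{"n":77,"wj":8,"y":36}},"s":[{"iyp":73,"m":47,"oj":82,"se":30},26,[92,20,80],[94,84,83],{"amt":57,"p":66}]}
After op 9 (replace /nq/r/2 45): {"gmr":[81,11,{"cpu":52,"tab":67,"w":96},[96,25,42]],"nq":{"i":2,"r":[43,80,45],"sd":{"n":77,"wj":8,"y":36}},"s":[{"iyp":73,"m":47,"oj":82,"se":30},26,[92,20,80],[94,84,83],{"amt":57,"p":66}]}
After op 10 (add /s/5 3): {"gmr":[81,11,{"cpu":52,"tab":67,"w":96},[96,25,42]],"nq":{"i":2,"r":[43,80,45],"sd":{"n":77,"wj":8,"y":36}},"s":[{"iyp":73,"m":47,"oj":82,"se":30},26,[92,20,80],[94,84,83],{"amt":57,"p":66},3]}
After op 11 (add /s/1 13): {"gmr":[81,11,{"cpu":52,"tab":67,"w":96},[96,25,42]],"nq":{"i":2,"r":[43,80,45],"sd":{"n":77,"wj":8,"y":36}},"s":[{"iyp":73,"m":47,"oj":82,"se":30},13,26,[92,20,80],[94,84,83],{"amt":57,"p":66},3]}
After op 12 (add /s/3/2 43): {"gmr":[81,11,{"cpu":52,"tab":67,"w":96},[96,25,42]],"nq":{"i":2,"r":[43,80,45],"sd":{"n":77,"wj":8,"y":36}},"s":[{"iyp":73,"m":47,"oj":82,"se":30},13,26,[92,20,43,80],[94,84,83],{"amt":57,"p":66},3]}
After op 13 (add /gmr/1 37): {"gmr":[81,37,11,{"cpu":52,"tab":67,"w":96},[96,25,42]],"nq":{"i":2,"r":[43,80,45],"sd":{"n":77,"wj":8,"y":36}},"s":[{"iyp":73,"m":47,"oj":82,"se":30},13,26,[92,20,43,80],[94,84,83],{"amt":57,"p":66},3]}
After op 14 (remove /s/4/0): {"gmr":[81,37,11,{"cpu":52,"tab":67,"w":96},[96,25,42]],"nq":{"i":2,"r":[43,80,45],"sd":{"n":77,"wj":8,"y":36}},"s":[{"iyp":73,"m":47,"oj":82,"se":30},13,26,[92,20,43,80],[84,83],{"amt":57,"p":66},3]}
After op 15 (add /s/3/2 97): {"gmr":[81,37,11,{"cpu":52,"tab":67,"w":96},[96,25,42]],"nq":{"i":2,"r":[43,80,45],"sd":{"n":77,"wj":8,"y":36}},"s":[{"iyp":73,"m":47,"oj":82,"se":30},13,26,[92,20,97,43,80],[84,83],{"amt":57,"p":66},3]}
After op 16 (add /s/0/ydb 27): {"gmr":[81,37,11,{"cpu":52,"tab":67,"w":96},[96,25,42]],"nq":{"i":2,"r":[43,80,45],"sd":{"n":77,"wj":8,"y":36}},"s":[{"iyp":73,"m":47,"oj":82,"se":30,"ydb":27},13,26,[92,20,97,43,80],[84,83],{"amt":57,"p":66},3]}
After op 17 (remove /s/0/oj): {"gmr":[81,37,11,{"cpu":52,"tab":67,"w":96},[96,25,42]],"nq":{"i":2,"r":[43,80,45],"sd":{"n":77,"wj":8,"y":36}},"s":[{"iyp":73,"m":47,"se":30,"ydb":27},13,26,[92,20,97,43,80],[84,83],{"amt":57,"p":66},3]}
After op 18 (replace /s 31): {"gmr":[81,37,11,{"cpu":52,"tab":67,"w":96},[96,25,42]],"nq":{"i":2,"r":[43,80,45],"sd":{"n":77,"wj":8,"y":36}},"s":31}
After op 19 (add /lc 86): {"gmr":[81,37,11,{"cpu":52,"tab":67,"w":96},[96,25,42]],"lc":86,"nq":{"i":2,"r":[43,80,45],"sd":{"n":77,"wj":8,"y":36}},"s":31}
After op 20 (replace /gmr 46): {"gmr":46,"lc":86,"nq":{"i":2,"r":[43,80,45],"sd":{"n":77,"wj":8,"y":36}},"s":31}
After op 21 (replace /nq/sd/n 11): {"gmr":46,"lc":86,"nq":{"i":2,"r":[43,80,45],"sd":{"n":11,"wj":8,"y":36}},"s":31}
After op 22 (add /nq/sd/k 82): {"gmr":46,"lc":86,"nq":{"i":2,"r":[43,80,45],"sd":{"k":82,"n":11,"wj":8,"y":36}},"s":31}
After op 23 (add /nq/l 48): {"gmr":46,"lc":86,"nq":{"i":2,"l":48,"r":[43,80,45],"sd":{"k":82,"n":11,"wj":8,"y":36}},"s":31}
After op 24 (add /nq/sd/gap 84): {"gmr":46,"lc":86,"nq":{"i":2,"l":48,"r":[43,80,45],"sd":{"gap":84,"k":82,"n":11,"wj":8,"y":36}},"s":31}

Answer: {"gmr":46,"lc":86,"nq":{"i":2,"l":48,"r":[43,80,45],"sd":{"gap":84,"k":82,"n":11,"wj":8,"y":36}},"s":31}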